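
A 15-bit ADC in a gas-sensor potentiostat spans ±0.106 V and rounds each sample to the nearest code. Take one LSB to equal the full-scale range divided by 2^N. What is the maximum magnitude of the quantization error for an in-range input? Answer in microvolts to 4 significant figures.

3.235 µV

Range = 0.106 − (-0.106) = 0.212 V.
One LSB is 0.212 V / 32768 = 6.46973 µV.
A rounding quantizer has |error| ≤ LSB/2 = 3.235 µV.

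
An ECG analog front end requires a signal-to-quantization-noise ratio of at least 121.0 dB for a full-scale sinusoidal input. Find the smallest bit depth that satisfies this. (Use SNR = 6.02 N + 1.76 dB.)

20 bits

Solving 6.02 N ≥ 121.0 − 1.76: N ≥ 19.807. Round up → N = 20.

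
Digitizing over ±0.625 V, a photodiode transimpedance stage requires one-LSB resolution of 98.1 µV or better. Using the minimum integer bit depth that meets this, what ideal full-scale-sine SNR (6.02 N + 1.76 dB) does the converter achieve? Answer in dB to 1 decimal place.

Range = 0.625 − (-0.625) = 1.25 V.
1.25 V / 98.1 µV = 12740. Since 2^13 = 8192 and 2^14 = 16384, N = 14.
6.02(14) + 1.76 = 86.04 dB.

86.0 dB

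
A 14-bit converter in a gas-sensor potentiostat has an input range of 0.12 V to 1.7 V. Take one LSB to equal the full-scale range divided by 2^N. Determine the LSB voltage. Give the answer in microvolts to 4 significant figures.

96.44 µV

The full-scale span is 1.7 − (0.12) = 1.58 V.
Number of codes = 2^14 = 16384.
LSB = 1.58 V / 2^14 = 96.44 µV.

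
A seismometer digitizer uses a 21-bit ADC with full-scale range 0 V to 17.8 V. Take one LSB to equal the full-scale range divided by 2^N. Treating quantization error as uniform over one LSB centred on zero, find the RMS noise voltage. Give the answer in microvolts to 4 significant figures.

Range is 17.8 V.
One LSB is 17.8 V / 2097152 = 8.48770 µV.
For a uniform distribution on [−LSB/2, +LSB/2], V_rms = LSB/√12 = 8.48770 µV/3.4641 = 2.450 µV.

2.450 µV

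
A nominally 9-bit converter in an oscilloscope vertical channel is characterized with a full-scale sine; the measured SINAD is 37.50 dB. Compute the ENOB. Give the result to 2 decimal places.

(37.50 − 1.76) / 6.02 = 35.74/6.02 = 5.9369 effective bits.

5.94 bits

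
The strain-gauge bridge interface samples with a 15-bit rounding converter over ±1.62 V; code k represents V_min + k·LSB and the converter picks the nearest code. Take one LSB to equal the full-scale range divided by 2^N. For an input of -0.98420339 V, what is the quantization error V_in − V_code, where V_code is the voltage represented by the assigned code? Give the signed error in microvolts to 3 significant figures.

+17.8 µV

Full-scale range = 1.62 V − (-1.62 V) = 3.24 V. LSB = 3.24 V / 2^15 ≈ 98.88 µV.
(V_in − V_min)/LSB = (-0.98420339 − (-1.62)) × 32768/3.24 = 6430.1800 → nearest code k = 6430.
Reconstructed level: -1.62 + 6430 × 3.24/32768 V = -0.98422119141 V.
V_in − V_code = -0.98420339 − (-0.98422119141) = +17.8 µV.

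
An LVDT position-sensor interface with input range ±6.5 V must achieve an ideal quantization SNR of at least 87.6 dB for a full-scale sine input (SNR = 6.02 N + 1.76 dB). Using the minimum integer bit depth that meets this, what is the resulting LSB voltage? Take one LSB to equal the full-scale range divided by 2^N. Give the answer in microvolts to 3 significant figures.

Span: 6.5 V − (-6.5 V) = 13 V.
6.02 N + 1.76 ≥ 87.6 gives N ≥ 14.259, so the minimum integer is 15.
Step size = 13/32768 V = 397 µV.

397 µV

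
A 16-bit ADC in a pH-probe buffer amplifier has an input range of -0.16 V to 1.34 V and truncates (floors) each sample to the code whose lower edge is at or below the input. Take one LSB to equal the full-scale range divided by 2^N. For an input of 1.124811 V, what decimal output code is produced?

Range = 1.34 − (-0.16) = 1.5 V. LSB = 1.5 V / 2^16 ≈ 22.89 µV.
code = ⌊(V_in − V_min)/LSB⌋ = ⌊(V_in − V_min) × 2^16 / range⌋
     = ⌊(1.124811 − (-0.16)) × 65536 / 1.5⌋ = ⌊1.284811 × 65536/1.5⌋
     = ⌊56134.249⌋ = 56134.

56134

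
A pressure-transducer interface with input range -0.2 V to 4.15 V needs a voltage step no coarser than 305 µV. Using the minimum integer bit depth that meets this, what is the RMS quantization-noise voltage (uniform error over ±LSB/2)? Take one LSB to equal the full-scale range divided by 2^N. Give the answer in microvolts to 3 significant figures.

76.6 µV

The full-scale span is 4.15 − (-0.2) = 4.35 V.
4.35 V / 305 µV = 14260. Since 2^13 = 8192 and 2^14 = 16384, N = 14.
One LSB is 4.35 V / 16384 = 265.50 µV.
V_rms = LSB/√12 = 76.6 µV.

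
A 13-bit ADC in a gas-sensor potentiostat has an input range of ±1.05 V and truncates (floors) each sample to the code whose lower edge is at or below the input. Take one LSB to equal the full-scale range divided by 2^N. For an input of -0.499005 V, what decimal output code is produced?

Span: 1.05 V − (-1.05 V) = 2.1 V. LSB = 2.1 V / 2^13 ≈ 256.3 µV.
(V_in − V_min) × 2^13/range = (-0.499005 − (-1.05)) × 8192/2.1 = 2149.405.
Floor → code = 2149.

2149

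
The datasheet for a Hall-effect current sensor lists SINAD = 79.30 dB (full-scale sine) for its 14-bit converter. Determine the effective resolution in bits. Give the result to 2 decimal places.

12.88 bits

Inverting SNR = 6.02 N + 1.76: N_eff = (79.30 − 1.76)/6.02 = 12.8804.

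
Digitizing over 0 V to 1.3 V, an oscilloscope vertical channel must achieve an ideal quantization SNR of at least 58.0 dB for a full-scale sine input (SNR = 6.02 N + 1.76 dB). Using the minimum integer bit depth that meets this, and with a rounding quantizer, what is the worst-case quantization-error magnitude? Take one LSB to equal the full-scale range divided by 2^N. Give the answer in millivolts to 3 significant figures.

0.635 mV

Range is 1.3 V.
N ≥ (58.0 − 1.76)/6.02 = 9.342 → N_min = 10.
LSB = 1.3 V ÷ 2^10 = 1.3/1024 V = 1.2695 mV.
Half an LSB is 0.635 mV.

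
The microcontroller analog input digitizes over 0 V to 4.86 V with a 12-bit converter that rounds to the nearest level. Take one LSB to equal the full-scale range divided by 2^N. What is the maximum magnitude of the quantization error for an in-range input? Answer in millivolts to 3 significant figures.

Range is 4.86 V.
LSB = 4.86 V / 2^12 = 1.1865 mV.
A rounding quantizer has |error| ≤ LSB/2 = 0.593 mV.

0.593 mV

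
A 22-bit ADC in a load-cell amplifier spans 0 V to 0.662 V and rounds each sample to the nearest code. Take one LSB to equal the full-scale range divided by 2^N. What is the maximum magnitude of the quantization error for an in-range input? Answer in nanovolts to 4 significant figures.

Span = 0.662 V.
LSB = 0.662 V ÷ 2^22 = 0.662/4194304 V = 157.833 nV.
Worst-case error for round-to-nearest is half an LSB: 78.92 nV.

78.92 nV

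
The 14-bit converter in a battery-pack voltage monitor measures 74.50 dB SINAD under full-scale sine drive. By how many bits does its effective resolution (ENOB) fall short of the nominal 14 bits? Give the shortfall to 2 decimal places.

1.92 bits

Effective bits = (74.50 − 1.76)/6.02 = 12.0831.
Shortfall = 14 − 12.0831 = 1.9169 bits.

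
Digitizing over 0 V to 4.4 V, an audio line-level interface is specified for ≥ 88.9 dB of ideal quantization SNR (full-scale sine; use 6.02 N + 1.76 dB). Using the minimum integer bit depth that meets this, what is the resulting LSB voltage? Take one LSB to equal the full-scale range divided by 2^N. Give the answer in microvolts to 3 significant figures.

Span = 4.4 V.
6.02 N + 1.76 ≥ 88.9 gives N ≥ 14.475, so the minimum integer is 15.
Step size = 4.4/32768 V = 134 µV.

134 µV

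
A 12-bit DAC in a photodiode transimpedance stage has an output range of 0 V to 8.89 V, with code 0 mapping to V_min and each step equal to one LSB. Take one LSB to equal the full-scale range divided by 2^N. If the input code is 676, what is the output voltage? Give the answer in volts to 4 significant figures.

1.467 V

V_FS = 8.89 V. LSB = 8.89 V / 2^12.
V_out = V_min + code × LSB = 0 V + 676 × 8.89 V / 4096
      = 0 V + 1.46720 V = 1.46720 V.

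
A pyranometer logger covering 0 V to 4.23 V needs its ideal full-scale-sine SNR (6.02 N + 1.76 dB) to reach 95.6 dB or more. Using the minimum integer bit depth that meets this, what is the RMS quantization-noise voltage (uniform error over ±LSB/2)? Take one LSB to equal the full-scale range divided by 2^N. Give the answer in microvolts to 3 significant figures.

Full-scale range = 4.23 V.
6.02 N + 1.76 ≥ 95.6 gives N ≥ 15.588, so the minimum integer is 16.
One LSB is 4.23 V / 65536 = 64.545 µV.
σ_q = LSB/√12 = 64.545 µV/3.4641 = 18.6 µV.

18.6 µV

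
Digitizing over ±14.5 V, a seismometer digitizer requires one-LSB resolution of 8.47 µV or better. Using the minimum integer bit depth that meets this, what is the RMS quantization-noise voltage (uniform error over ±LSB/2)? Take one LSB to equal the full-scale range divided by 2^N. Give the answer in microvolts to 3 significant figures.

2.00 µV

Full-scale range = 14.5 V − (-14.5 V) = 29 V.
29 V / 8.47 µV = 3.424e6. Since 2^21 = 2097152 and 2^22 = 4194304, N = 22.
LSB = 29 V ÷ 2^22 = 29/4194304 V = 6.9141 µV.
σ_q = LSB/√12 = 6.9141 µV/3.4641 = 2.00 µV.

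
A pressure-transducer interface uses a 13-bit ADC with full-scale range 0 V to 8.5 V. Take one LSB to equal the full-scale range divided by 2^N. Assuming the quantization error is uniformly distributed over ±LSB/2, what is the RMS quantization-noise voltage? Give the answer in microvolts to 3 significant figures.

300 µV

V_FS = 8.5 V.
LSB = 8.5 V ÷ 2^13 = 8.5/8192 V = 1.0376 mV.
σ_q = LSB/√12 = 1.0376 mV/3.4641 = 300 µV.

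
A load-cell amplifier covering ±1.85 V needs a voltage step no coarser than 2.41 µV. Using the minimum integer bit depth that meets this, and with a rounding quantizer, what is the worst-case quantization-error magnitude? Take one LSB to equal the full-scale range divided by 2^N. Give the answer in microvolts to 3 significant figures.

0.882 µV

Span: 1.85 V − (-1.85 V) = 3.7 V.
3.7 V / 2.41 µV = 1.535e6. Since 2^20 = 1048576 and 2^21 = 2097152, N = 21.
One LSB is 3.7 V / 2097152 = 1.7643 µV.
|e|_max = LSB/2 = 0.882 µV.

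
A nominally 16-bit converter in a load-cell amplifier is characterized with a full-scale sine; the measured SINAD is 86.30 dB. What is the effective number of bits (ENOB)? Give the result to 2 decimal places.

(86.30 − 1.76) / 6.02 = 84.54/6.02 = 14.0432 effective bits.

14.04 bits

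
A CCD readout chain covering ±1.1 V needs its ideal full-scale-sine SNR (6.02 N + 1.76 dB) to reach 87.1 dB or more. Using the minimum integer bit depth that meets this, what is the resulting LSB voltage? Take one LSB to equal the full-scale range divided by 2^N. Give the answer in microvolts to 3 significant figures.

Full-scale range = 1.1 V − (-1.1 V) = 2.2 V.
N ≥ (87.1 − 1.76)/6.02 = 14.176 → N_min = 15.
Step size = 2.2/32768 V = 67.1 µV.

67.1 µV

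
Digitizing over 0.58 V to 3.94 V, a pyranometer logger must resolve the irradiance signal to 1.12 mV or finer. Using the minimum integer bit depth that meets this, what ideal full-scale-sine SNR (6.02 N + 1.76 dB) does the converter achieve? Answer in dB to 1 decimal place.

Range = 3.94 − (0.58) = 3.36 V.
3.36 V / 1.12 mV = 3000. Since 2^11 = 2048 and 2^12 = 4096, N = 12.
SNR = 6.02 × 12 + 1.76 = 74.00 dB.

74.0 dB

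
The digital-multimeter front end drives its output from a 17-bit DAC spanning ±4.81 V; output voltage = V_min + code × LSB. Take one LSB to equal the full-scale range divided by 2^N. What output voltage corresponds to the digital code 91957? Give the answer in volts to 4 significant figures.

1.939 V

The full-scale span is 4.81 − (-4.81) = 9.62 V. LSB = 9.62 V / 2^17.
V_out = -4.81 + 91957 × (9.62/131072) V
      = -4.81 V + 6.74916 V = 1.93916 V.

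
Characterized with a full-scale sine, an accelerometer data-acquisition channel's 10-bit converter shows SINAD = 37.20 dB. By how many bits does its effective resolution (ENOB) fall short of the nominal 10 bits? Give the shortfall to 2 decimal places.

4.11 bits

Effective bits = (37.20 − 1.76)/6.02 = 5.8870.
Shortfall = 10 − 5.8870 = 4.1130 bits.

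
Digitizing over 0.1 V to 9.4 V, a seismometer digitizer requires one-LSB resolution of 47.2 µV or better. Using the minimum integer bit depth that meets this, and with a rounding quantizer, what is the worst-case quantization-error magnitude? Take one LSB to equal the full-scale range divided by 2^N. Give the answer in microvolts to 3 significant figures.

17.7 µV

Full-scale range = 9.4 V − (0.1 V) = 9.3 V.
9.3 V / 47.2 µV = 197000. Since 2^17 = 131072 and 2^18 = 262144, N = 18.
LSB = 9.3 V / 2^18 = 35.477 µV.
Half an LSB is 17.7 µV.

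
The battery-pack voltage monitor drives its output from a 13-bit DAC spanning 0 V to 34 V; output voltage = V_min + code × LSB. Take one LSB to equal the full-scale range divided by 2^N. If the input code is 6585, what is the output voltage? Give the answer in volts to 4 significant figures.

Span = 34 V. LSB = 34 V / 2^13.
Output = V_min + (6585/8192) × range = 0 + 0.803833 × 34 V
      = 0 V + 27.3303 V = 27.3303 V.

27.33 V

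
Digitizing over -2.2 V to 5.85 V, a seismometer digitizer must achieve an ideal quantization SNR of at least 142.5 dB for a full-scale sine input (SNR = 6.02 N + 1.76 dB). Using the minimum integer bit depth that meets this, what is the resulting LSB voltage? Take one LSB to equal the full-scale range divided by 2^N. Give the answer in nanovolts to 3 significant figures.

The full-scale span is 5.85 − (-2.2) = 8.05 V.
Required N = ⌈(142.5 − 1.76)/6.02⌉ = ⌈23.379⌉ = 24.
Step size = 8.05/16777216 V = 480 nV.

480 nV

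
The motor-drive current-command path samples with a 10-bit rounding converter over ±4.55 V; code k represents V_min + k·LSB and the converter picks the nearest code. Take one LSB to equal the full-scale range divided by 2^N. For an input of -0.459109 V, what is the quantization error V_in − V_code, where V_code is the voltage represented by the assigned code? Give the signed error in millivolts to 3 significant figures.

+3.00 mV

Full-scale range = 4.55 V − (-4.55 V) = 9.1 V. LSB = 9.1 V / 2^10 ≈ 8.887 mV.
(V_in − V_min)/LSB = (-0.459109 − (-4.55)) × 1024/9.1 = 460.3376 → nearest code k = 460.
Reconstructed level: -4.55 + 460 × 9.1/1024 V = -0.4621093750 V.
e = -0.459109 − (-0.4621093750) = +3.00 mV.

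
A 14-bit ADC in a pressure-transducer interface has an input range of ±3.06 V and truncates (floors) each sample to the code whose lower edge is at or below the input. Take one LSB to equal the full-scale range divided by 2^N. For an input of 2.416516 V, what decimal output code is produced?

14661

Full-scale range = 3.06 V − (-3.06 V) = 6.12 V. LSB = 6.12 V / 2^14 ≈ 373.5 µV.
(V_in − V_min) × 2^14/range = (2.416516 − (-3.06)) × 16384/6.12 = 14661.313.
Floor → code = 14661.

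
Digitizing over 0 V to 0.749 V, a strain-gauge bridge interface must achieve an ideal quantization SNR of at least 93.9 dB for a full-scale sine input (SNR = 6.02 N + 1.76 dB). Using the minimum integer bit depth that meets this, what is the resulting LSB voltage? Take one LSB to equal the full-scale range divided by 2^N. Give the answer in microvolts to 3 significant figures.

11.4 µV

Span = 0.749 V.
N ≥ (93.9 − 1.76)/6.02 = 15.306 → N_min = 16.
One LSB is 0.749 V / 65536 = 11.4 µV.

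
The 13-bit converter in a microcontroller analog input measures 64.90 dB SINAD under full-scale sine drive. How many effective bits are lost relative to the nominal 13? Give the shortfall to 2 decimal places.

2.51 bits

ENOB = (SINAD − 1.76)/6.02 = (64.90 − 1.76)/6.02 = 10.4884 bits.
Lost resolution: 13 − 10.4884 = 2.5116 bits.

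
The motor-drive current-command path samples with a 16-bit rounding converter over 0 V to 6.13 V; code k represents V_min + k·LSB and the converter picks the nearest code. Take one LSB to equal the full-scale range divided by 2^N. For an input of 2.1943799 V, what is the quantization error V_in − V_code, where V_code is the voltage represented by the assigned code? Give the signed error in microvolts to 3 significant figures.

+16.5 µV

Range is 6.13 V. LSB = 6.13 V / 2^16 ≈ 93.54 µV.
Position in LSBs: (2.1943799 − (0)) × 65536/6.13 = 23460.1764; rounding gives k = 23460.
Reconstructed level: 0 + 23460 × 6.13/65536 V = 2.1943634033 V.
Error = V_in − V_code = 2.1943799 − (2.1943634033) = +16.5 µV.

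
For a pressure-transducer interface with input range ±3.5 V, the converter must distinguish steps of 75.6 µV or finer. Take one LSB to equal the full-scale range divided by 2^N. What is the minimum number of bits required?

Full-scale range = 3.5 V − (-3.5 V) = 7 V.
Levels needed ≥ 7/75.6 µV = 92590. 2^17 = 131072 suffices, so N_min = 17.

17 bits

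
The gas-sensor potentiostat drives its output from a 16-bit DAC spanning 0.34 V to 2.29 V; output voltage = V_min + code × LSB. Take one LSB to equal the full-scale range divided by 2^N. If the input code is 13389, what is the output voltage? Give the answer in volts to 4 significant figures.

0.7384 V

Full-scale range = 2.29 V − (0.34 V) = 1.95 V. LSB = 1.95 V / 2^16.
V_out = V_min + code × LSB = 0.34 V + 13389 × 1.95 V / 65536
      = 0.34 V + 0.398385 V = 0.738385 V.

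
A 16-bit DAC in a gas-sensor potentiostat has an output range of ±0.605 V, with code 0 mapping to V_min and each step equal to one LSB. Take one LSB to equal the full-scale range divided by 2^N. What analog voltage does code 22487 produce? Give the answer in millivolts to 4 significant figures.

Range = 0.605 − (-0.605) = 1.21 V. LSB = 1.21 V / 2^16.
V_out = V_min + code × LSB = -0.605 V + 22487 × 1.21 V / 65536
      = -0.605 V + 0.415181 V = -0.189819 V.

-189.8 mV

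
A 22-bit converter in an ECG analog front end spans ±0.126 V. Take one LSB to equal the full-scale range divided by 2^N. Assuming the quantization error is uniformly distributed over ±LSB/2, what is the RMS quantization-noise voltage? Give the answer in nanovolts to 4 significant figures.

The full-scale span is 0.126 − (-0.126) = 0.252 V.
Step size = 0.252/4194304 V = 60.0815 nV.
RMS of a uniform error over width LSB is LSB/√12 = 17.34 nV.

17.34 nV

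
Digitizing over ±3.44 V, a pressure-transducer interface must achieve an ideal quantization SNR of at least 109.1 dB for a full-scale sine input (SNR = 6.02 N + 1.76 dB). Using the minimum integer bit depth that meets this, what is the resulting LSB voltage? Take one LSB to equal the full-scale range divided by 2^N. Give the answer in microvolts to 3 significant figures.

Full-scale range = 3.44 V − (-3.44 V) = 6.88 V.
6.02 N + 1.76 ≥ 109.1 gives N ≥ 17.831, so the minimum integer is 18.
LSB = 6.88 V ÷ 2^18 = 6.88/262144 V = 26.2 µV.

26.2 µV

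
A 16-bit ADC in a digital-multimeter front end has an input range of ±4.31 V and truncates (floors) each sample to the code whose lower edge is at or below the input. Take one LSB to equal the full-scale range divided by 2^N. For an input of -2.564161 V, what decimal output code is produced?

The full-scale span is 4.31 − (-4.31) = 8.62 V. LSB = 8.62 V / 2^16 ≈ 131.5 µV.
V_in − V_min = -2.564161 − (-4.31) = 1.745839 V.
Divide by LSB: 1.745839 × 65536/8.62 = 13273.2372.
Truncating gives code 13273.

13273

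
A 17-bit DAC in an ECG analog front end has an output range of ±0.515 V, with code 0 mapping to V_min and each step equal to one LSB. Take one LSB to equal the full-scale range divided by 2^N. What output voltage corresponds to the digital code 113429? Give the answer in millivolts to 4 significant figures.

376.4 mV

Span: 0.515 V − (-0.515 V) = 1.03 V. LSB = 1.03 V / 2^17.
Output = V_min + (113429/131072) × range = -0.515 + 0.865395 × 1.03 V
      = -0.515 + 0.891356 = 0.376356 V.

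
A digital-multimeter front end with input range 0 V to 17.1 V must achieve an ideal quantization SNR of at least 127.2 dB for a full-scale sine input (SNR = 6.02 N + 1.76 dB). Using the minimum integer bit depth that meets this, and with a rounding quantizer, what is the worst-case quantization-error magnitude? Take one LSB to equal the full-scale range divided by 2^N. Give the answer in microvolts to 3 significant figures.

Span = 17.1 V.
6.02 N + 1.76 ≥ 127.2 gives N ≥ 20.837, so the minimum integer is 21.
LSB = 17.1 V / 2^21 = 8.1539 µV.
Half an LSB is 4.08 µV.

4.08 µV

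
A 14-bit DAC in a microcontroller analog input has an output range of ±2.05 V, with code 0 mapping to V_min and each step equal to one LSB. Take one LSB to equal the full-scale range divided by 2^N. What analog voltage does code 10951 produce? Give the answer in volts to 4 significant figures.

0.6904 V

The full-scale span is 2.05 − (-2.05) = 4.1 V. LSB = 4.1 V / 2^14.
V_out = -2.05 + 10951 × (4.1/16384) V
      = -2.05 V + 2.74042 V = 0.690424 V.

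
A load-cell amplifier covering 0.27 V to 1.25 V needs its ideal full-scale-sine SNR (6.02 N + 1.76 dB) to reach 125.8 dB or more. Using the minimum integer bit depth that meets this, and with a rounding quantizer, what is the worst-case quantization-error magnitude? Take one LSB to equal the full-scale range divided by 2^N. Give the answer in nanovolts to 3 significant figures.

The full-scale span is 1.25 − (0.27) = 0.98 V.
N ≥ (125.8 − 1.76)/6.02 = 20.605 → N_min = 21.
One LSB is 0.98 V / 2097152 = 467.30 nV.
Half an LSB is 234 nV.

234 nV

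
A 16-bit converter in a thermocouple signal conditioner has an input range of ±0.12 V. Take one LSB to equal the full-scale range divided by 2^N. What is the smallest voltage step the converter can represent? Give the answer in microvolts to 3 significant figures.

3.66 µV

Full-scale range = 0.12 V − (-0.12 V) = 0.24 V.
2^16 = 65536 levels.
Step size = 0.24/65536 V = 3.66 µV.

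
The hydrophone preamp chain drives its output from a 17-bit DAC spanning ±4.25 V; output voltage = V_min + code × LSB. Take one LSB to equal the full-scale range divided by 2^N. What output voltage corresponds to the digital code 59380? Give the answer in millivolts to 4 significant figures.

Full-scale range = 4.25 V − (-4.25 V) = 8.5 V. LSB = 8.5 V / 2^17.
V_out = -4.25 + 59380 × (8.5/131072) V
      = -4.25 V + 3.85078 V = -0.399216 V.

-399.2 mV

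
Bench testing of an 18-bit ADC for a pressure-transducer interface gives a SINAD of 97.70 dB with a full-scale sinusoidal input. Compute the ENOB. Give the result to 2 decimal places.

15.94 bits

Inverting SNR = 6.02 N + 1.76: N_eff = (97.70 − 1.76)/6.02 = 15.9369.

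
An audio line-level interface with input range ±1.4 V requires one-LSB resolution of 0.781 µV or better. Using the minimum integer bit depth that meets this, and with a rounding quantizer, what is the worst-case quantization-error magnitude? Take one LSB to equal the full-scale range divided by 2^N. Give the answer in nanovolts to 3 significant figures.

334 nV

Span: 1.4 V − (-1.4 V) = 2.8 V.
Required number of levels: 2.8/0.781 µV = 3.5851e6; smallest N with 2^N ≥ that is 22.
Step size = 2.8/4194304 V = 0.66757 µV.
Half an LSB is 334 nV.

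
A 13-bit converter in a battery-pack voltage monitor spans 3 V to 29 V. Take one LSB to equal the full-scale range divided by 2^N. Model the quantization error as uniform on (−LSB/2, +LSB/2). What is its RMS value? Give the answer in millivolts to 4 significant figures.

Full-scale range = 29 V − (3 V) = 26 V.
Step size = 26/8192 V = 3.17383 mV.
σ_q = LSB/√12 = 3.17383 mV/3.4641 = 0.9162 mV.

0.9162 mV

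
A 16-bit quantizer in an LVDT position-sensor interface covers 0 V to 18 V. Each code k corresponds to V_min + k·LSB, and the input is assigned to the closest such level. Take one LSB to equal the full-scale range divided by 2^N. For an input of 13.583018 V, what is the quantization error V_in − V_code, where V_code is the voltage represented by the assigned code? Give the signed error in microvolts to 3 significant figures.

Span = 18 V. LSB = 18 V / 2^16 ≈ 274.7 µV.
(V_in − V_min)/LSB = (13.583018 − (0)) × 65536/18 = 49454.2593 → nearest code k = 49454.
Reconstructed level: 0 + 49454 × 18/65536 V = 13.582946777 V.
V_in − V_code = 13.583018 − (13.582946777) = +71.2 µV.

+71.2 µV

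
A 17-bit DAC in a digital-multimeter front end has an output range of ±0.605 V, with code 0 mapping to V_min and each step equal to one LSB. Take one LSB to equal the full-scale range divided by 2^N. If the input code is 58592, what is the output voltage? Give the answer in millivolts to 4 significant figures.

-64.10 mV

The full-scale span is 0.605 − (-0.605) = 1.21 V. LSB = 1.21 V / 2^17.
V_out = V_min + code × LSB = -0.605 V + 58592 × 1.21 V / 131072
      = -0.605 + 0.540896 = -0.0641040 V.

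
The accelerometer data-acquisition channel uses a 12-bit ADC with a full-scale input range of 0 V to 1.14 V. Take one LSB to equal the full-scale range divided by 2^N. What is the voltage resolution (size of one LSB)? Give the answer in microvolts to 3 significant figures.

278 µV

Range is 1.14 V.
Number of codes = 2^12 = 4096.
Step size = 1.14/4096 V = 278 µV.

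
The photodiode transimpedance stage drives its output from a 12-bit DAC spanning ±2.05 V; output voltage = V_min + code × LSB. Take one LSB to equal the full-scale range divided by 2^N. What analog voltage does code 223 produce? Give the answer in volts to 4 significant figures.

Span: 2.05 V − (-2.05 V) = 4.1 V. LSB = 4.1 V / 2^12.
Output = V_min + (223/4096) × range = -2.05 + 0.0544434 × 4.1 V
      = -2.05 V + 0.223218 V = -1.82678 V.

-1.827 V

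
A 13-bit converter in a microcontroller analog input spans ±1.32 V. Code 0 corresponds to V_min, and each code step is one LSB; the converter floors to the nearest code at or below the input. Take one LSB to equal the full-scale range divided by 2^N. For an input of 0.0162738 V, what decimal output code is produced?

4146

Span: 1.32 V − (-1.32 V) = 2.64 V. LSB = 2.64 V / 2^13 ≈ 322.3 µV.
V_in − V_min = 0.0162738 − (-1.32) = 1.3362738 V.
Divide by LSB: 1.3362738 × 8192/2.64 = 4146.4981.
Truncating gives code 4146.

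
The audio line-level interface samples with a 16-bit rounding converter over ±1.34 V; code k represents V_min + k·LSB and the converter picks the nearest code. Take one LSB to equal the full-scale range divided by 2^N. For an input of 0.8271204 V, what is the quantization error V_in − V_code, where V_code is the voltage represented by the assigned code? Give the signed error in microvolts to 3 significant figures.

Span: 1.34 V − (-1.34 V) = 2.68 V. LSB = 2.68 V / 2^16 ≈ 40.89 µV.
(0.8271204 − (-1.34)) / LSB = 2.1671204 × 65536/2.68 = 52994.1801. Nearest integer: k = 52994.
V_code = -1.34 + (52994/65536) × 2.68 = 0.82711303711 V.
V_in − V_code = 0.8271204 − (0.82711303711) = +7.36 µV.

+7.36 µV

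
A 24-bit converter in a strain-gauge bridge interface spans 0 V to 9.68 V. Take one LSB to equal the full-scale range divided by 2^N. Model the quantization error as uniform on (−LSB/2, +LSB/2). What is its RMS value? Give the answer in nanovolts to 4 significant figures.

Range is 9.68 V.
LSB = 9.68 V ÷ 2^24 = 9.68/16777216 V = 0.576973 µV.
For a uniform distribution on [−LSB/2, +LSB/2], V_rms = LSB/√12 = 0.576973 µV/3.4641 = 166.6 nV.

166.6 nV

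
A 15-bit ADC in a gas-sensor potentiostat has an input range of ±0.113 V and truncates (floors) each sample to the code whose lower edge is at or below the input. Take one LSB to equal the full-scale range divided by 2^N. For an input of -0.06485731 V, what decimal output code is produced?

Range = 0.113 − (-0.113) = 0.226 V. LSB = 0.226 V / 2^15 ≈ 6.897 µV.
code = ⌊(V_in − V_min)/LSB⌋ = ⌊(V_in − V_min) × 2^15 / range⌋
     = ⌊(-0.06485731 − (-0.113)) × 32768 / 0.226⌋ = ⌊0.04814269 × 32768/0.226⌋
     = ⌊6980.264⌋ = 6980.

6980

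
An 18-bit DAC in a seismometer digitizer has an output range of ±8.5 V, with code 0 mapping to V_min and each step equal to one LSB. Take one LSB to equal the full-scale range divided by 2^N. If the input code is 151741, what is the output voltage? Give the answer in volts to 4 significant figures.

1.340 V

Span: 8.5 V − (-8.5 V) = 17 V. LSB = 17 V / 2^18.
V_out = V_min + code × LSB = -8.5 V + 151741 × 17 V / 262144
      = -8.5 V + 9.84038 V = 1.34038 V.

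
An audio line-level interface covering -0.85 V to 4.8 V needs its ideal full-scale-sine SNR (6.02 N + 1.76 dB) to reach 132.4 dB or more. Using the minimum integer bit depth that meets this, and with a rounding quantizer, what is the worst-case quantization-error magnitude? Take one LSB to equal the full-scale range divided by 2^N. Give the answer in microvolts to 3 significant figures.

0.674 µV

Range = 4.8 − (-0.85) = 5.65 V.
Solving 6.02 N ≥ 132.4 − 1.76: N ≥ 21.701. Round up → N = 22.
LSB = 5.65 V / 2^22 = 1.3471 µV.
Max error for round-to-nearest is LSB/2 = 0.674 µV.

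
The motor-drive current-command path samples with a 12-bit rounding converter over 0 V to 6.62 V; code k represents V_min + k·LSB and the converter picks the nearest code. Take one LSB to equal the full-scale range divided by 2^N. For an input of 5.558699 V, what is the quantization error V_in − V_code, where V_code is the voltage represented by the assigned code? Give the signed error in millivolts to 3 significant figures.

Span = 6.62 V. LSB = 6.62 V / 2^12 ≈ 1.616 mV.
(5.558699 − (0)) / LSB = 5.558699 × 4096/6.62 = 3439.3400. Nearest integer: k = 3439.
V_code = 0 + (3439/4096) × 6.62 = 5.558149414 V.
Error = V_in − V_code = 5.558699 − (5.558149414) = +0.550 mV.

+0.550 mV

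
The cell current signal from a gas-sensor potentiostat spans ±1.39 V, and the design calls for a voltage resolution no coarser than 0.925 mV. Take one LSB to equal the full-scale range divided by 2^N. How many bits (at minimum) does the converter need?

Full-scale range = 1.39 V − (-1.39 V) = 2.78 V.
Need 2^N ≥ 2.78 V / 0.925 mV = 3005 → N_min = 12.

12 bits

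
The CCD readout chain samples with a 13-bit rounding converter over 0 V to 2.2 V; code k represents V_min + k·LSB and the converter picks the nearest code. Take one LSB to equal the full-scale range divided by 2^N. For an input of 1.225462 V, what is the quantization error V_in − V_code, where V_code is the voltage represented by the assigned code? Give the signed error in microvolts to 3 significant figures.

+47.0 µV

Range is 2.2 V. LSB = 2.2 V / 2^13 ≈ 268.6 µV.
(V_in − V_min)/LSB = (1.225462 − (0)) × 8192/2.2 = 4563.1749 → nearest code k = 4563.
V_code = 0 + (4563/8192) × 2.2 = 1.225415039 V.
V_in − V_code = 1.225462 − (1.225415039) = +47.0 µV.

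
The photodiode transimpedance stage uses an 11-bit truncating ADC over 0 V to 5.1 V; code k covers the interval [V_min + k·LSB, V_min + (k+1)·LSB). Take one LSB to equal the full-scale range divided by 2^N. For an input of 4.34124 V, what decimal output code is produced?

1743

Full-scale range = 5.1 V. LSB = 5.1 V / 2^11 ≈ 2.490 mV.
V_in − V_min = 4.34124 − (0) = 4.34124 V.
Divide by LSB: 4.34124 × 2048/5.1 = 1743.3058.
Truncating gives code 1743.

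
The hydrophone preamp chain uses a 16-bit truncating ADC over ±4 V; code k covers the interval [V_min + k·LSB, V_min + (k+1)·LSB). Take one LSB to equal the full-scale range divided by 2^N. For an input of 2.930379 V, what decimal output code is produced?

Range = 4 − (-4) = 8 V. LSB = 8 V / 2^16 ≈ 122.1 µV.
code = ⌊(V_in − V_min)/LSB⌋ = ⌊(V_in − V_min) × 2^16 / range⌋
     = ⌊(2.930379 − (-4)) × 65536 / 8⌋ = ⌊6.930379 × 65536/8⌋
     = ⌊56773.665⌋ = 56773.

56773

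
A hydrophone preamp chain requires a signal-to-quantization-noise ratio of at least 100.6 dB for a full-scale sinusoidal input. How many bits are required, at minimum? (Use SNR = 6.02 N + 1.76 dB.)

Solving 6.02 N ≥ 100.6 − 1.76: N ≥ 16.419. Round up → N = 17.

17 bits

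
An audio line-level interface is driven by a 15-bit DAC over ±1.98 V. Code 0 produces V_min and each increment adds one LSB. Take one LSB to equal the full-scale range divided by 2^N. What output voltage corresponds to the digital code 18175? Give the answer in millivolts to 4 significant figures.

The full-scale span is 1.98 − (-1.98) = 3.96 V. LSB = 3.96 V / 2^15.
V_out = -1.98 + 18175 × (3.96/32768) V
      = -1.98 + 2.19644 = 0.216442 V.

216.4 mV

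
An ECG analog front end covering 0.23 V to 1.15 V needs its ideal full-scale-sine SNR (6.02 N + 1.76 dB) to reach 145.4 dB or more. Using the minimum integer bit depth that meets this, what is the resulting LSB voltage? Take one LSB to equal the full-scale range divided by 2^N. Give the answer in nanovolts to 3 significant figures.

54.8 nV

Range = 1.15 − (0.23) = 0.92 V.
Required N = ⌈(145.4 − 1.76)/6.02⌉ = ⌈23.860⌉ = 24.
One LSB is 0.92 V / 16777216 = 54.8 nV.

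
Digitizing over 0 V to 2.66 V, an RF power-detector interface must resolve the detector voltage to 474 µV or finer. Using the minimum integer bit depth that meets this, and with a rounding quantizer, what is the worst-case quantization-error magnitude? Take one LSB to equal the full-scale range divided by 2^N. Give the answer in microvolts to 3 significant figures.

162 µV

V_FS = 2.66 V.
Required number of levels: 2.66/474 µV = 5611.8; smallest N with 2^N ≥ that is 13.
LSB = 2.66 V / 2^13 = 324.71 µV.
|e|_max = LSB/2 = 162 µV.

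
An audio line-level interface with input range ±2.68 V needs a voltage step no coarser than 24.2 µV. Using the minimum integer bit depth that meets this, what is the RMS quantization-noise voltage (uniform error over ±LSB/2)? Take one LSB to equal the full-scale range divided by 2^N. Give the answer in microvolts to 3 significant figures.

5.90 µV

Full-scale range = 2.68 V − (-2.68 V) = 5.36 V.
5.36 V / 24.2 µV = 221500. Since 2^17 = 131072 and 2^18 = 262144, N = 18.
Step size = 5.36/262144 V = 20.447 µV.
σ_q = LSB/√12 = 20.447 µV/3.4641 = 5.90 µV.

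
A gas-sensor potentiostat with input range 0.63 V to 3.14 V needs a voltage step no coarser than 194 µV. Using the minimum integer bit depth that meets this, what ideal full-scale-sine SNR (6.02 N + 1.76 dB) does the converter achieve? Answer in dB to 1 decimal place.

Full-scale range = 3.14 V − (0.63 V) = 2.51 V.
Need 2^N ≥ 2.51 V / 194 µV = 12940 → N_min = 14.
6.02(14) + 1.76 = 86.04 dB.

86.0 dB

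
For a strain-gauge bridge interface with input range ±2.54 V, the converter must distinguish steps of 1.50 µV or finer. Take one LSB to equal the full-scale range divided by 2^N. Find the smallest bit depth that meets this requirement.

Span: 2.54 V − (-2.54 V) = 5.08 V.
Need 2^N ≥ 5.08 V / 1.50 µV = 3.387e6 → N_min = 22.

22 bits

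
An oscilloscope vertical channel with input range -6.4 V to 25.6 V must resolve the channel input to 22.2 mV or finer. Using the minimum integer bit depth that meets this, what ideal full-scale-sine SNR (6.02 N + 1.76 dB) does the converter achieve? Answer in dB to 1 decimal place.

Range = 25.6 − (-6.4) = 32 V.
32 V / 22.2 mV = 1441. Since 2^10 = 1024 and 2^11 = 2048, N = 11.
SNR = 6.02 × 11 + 1.76 = 67.98 dB.

68.0 dB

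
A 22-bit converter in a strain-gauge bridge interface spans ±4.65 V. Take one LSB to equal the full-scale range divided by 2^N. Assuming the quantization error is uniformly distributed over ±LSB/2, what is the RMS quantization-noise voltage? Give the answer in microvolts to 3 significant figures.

Span: 4.65 V − (-4.65 V) = 9.3 V.
LSB = 9.3 V / 2^22 = 2.2173 µV.
For a uniform distribution on [−LSB/2, +LSB/2], V_rms = LSB/√12 = 2.2173 µV/3.4641 = 0.640 µV.

0.640 µV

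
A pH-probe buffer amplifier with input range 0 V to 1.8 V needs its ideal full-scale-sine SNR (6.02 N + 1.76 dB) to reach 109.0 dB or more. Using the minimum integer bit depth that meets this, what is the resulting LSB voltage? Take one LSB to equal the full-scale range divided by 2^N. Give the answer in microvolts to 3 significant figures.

Range is 1.8 V.
Required N = ⌈(109.0 − 1.76)/6.02⌉ = ⌈17.814⌉ = 18.
LSB = 1.8 V / 2^18 = 6.87 µV.

6.87 µV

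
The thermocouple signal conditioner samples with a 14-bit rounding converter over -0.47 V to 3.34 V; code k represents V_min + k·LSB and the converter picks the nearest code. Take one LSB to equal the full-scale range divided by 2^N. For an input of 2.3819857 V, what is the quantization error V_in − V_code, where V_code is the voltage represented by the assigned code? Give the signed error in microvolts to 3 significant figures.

+66.8 µV

The full-scale span is 3.34 − (-0.47) = 3.81 V. LSB = 3.81 V / 2^14 ≈ 232.5 µV.
(2.3819857 − (-0.47)) / LSB = 2.8519857 × 16384/3.81 = 12264.2871. Nearest integer: k = 12264.
Reconstructed level: -0.47 + 12264 × 3.81/16384 V = 2.3819189453 V.
Error = V_in − V_code = 2.3819857 − (2.3819189453) = +66.8 µV.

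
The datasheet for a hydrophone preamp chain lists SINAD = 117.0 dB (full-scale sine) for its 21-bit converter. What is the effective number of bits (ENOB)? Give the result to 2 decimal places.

(117.0 − 1.76) / 6.02 = 115.24/6.02 = 19.1429 effective bits.

19.14 bits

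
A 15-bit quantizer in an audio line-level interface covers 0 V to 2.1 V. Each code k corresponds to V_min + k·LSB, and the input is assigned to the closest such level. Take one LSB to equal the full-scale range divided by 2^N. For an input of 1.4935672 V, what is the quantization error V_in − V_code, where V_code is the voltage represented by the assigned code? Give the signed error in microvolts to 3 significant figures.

Range is 2.1 V. LSB = 2.1 V / 2^15 ≈ 64.09 µV.
Position in LSBs: (1.4935672 − (0)) × 32768/2.1 = 23305.3381; rounding gives k = 23305.
V_code = V_min + k × range/2^15 = 0 + 23305 × 2.1/32768 = 1.4935455322 V.
Error = V_in − V_code = 1.4935672 − (1.4935455322) = +21.7 µV.

+21.7 µV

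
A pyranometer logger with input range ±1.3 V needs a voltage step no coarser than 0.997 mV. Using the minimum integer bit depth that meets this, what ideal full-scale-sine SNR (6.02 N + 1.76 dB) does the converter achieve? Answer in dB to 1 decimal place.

74.0 dB

Span: 1.3 V − (-1.3 V) = 2.6 V.
2.6 V / 0.997 mV = 2608. Since 2^11 = 2048 and 2^12 = 4096, N = 12.
Ideal SNR at N = 12: 6.02·12 + 1.76 = 74.0 dB.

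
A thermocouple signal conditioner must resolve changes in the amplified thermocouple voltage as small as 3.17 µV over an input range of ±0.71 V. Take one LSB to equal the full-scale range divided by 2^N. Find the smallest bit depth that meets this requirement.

Span: 0.71 V − (-0.71 V) = 1.42 V.
Levels needed ≥ 1.42/3.17 µV = 447900. 2^19 = 524288 suffices, so N_min = 19.

19 bits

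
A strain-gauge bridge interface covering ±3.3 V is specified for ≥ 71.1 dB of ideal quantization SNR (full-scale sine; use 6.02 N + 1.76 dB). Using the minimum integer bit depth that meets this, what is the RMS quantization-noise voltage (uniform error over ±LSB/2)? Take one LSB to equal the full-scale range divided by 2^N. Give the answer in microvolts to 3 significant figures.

Span: 3.3 V − (-3.3 V) = 6.6 V.
N ≥ (71.1 − 1.76)/6.02 = 11.518 → N_min = 12.
Step size = 6.6/4096 V = 1.6113 mV.
RMS noise = LSB/√12 = 465 µV.

465 µV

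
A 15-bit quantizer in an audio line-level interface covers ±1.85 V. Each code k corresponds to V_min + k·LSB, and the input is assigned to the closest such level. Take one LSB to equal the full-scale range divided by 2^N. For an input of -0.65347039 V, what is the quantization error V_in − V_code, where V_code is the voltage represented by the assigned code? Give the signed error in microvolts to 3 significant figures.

−31.1 µV

Range = 1.85 − (-1.85) = 3.7 V. LSB = 3.7 V / 2^15 ≈ 112.9 µV.
(-0.65347039 − (-1.85)) / LSB = 1.19652961 × 32768/3.7 = 10596.7249. Nearest integer: k = 10597.
Reconstructed level: -1.85 + 10597 × 3.7/32768 V = -0.65343933105 V.
V_in − V_code = -0.65347039 − (-0.65343933105) = −31.1 µV.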